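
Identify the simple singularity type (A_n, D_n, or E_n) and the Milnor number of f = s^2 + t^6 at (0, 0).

The Hessian of f at 0 is [[2, 0], [0, 0]] with rank 1, so corank 1. A Groebner basis of the Jacobian ideal J(f) in C{s,t} is {t^5, s}; counting standard monomials gives mu = 5. Corank 1: A-series; mu = 5 gives A_5.

Type A5, Milnor number mu = 5.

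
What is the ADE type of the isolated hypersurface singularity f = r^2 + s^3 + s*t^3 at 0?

E7

The Hessian of f at 0 has rank 1. Corank 2; j^3 = s^3 is a perfect cube, so E-series; the 4-jet and mu = 7 give E_7.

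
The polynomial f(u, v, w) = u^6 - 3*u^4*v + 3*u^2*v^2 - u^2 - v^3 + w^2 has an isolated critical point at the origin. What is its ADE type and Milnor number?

The Hessian of f at 0 is [[-2, 0, 0], [0, 0, 0], [0, 0, 2]] with rank 2, so corank 1. A Groebner basis of the Jacobian ideal J(f) in C{u,v,w} is {v^2, u, w}; counting standard monomials gives mu = 2. Corank 1: A-series; mu = 2 gives A_2.

Type A_{2}, Milnor number mu = 2.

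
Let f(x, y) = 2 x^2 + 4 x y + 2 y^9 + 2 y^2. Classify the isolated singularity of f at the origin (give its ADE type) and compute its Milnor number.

Type A_8, Milnor number mu = 8.

The Hessian of f at 0 is [[4, 4], [4, 4]] with rank 1, so corank 1. A Groebner basis of the Jacobian ideal J(f) in C{x,y} is {y^8, x + y}; counting standard monomials gives mu = 8. Corank 1: A-series; mu = 8 gives A_8.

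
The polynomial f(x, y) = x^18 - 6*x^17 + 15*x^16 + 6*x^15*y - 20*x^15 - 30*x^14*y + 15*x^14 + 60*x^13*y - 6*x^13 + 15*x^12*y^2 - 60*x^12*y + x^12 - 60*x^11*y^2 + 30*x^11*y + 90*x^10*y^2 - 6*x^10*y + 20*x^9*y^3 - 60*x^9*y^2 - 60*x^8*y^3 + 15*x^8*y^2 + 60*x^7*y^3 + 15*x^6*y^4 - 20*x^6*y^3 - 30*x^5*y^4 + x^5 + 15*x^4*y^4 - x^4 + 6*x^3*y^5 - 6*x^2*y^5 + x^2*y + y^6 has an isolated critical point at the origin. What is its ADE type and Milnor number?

The Hessian of f at 0 has rank 0. Corank 2; j^3 = x^2*y has shape L^2 M (L != M), so D-series; mu = 7 gives D_7.

Type D_{7}, Milnor number mu = 7.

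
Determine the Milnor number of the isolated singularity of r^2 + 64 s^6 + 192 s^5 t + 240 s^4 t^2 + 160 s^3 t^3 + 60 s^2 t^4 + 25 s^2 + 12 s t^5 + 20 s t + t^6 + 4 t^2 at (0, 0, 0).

5

The Hessian of f at 0 is [[50, 20, 0], [20, 8, 0], [0, 0, 2]] with rank 2, so corank 1. A Groebner basis of the Jacobian ideal J(f) in C{s,t,r} is {t^5, s + 2*t/5, r}; counting standard monomials gives mu = 5. Corank 1: A-series; mu = 5 gives A_5.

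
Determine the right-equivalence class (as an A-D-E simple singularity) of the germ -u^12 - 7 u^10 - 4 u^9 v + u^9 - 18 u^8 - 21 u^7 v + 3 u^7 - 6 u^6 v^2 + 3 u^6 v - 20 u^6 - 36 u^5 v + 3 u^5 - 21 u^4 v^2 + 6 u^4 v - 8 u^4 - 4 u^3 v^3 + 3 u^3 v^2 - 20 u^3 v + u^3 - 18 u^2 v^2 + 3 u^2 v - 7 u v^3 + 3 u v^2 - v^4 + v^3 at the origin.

E_{7}

The Hessian of f at 0 has rank 0. Corank 2; j^3 = (u + v)^3 is a perfect cube, so E-series; the 4-jet and mu = 7 give E_7.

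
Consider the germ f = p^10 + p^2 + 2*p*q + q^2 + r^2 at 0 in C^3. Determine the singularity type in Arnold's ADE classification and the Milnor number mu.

Type A9, Milnor number mu = 9.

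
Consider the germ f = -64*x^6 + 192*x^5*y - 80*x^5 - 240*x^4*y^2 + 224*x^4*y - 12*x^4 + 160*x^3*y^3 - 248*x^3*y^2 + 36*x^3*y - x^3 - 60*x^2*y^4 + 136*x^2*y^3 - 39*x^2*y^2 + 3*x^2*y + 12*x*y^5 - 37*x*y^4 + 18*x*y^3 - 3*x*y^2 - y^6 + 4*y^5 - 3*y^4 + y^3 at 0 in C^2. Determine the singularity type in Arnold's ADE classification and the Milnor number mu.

Type E_8, Milnor number mu = 8.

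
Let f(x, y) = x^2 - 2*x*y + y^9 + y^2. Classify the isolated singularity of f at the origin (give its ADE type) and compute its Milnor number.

The Hessian of f at 0 is [[2, -2], [-2, 2]] with rank 1, so corank 1. A Groebner basis of the Jacobian ideal J(f) in C{x,y} is {y^8, x - y}; counting standard monomials gives mu = 8. Corank 1: A-series; mu = 8 gives A_8.

Type A8, Milnor number mu = 8.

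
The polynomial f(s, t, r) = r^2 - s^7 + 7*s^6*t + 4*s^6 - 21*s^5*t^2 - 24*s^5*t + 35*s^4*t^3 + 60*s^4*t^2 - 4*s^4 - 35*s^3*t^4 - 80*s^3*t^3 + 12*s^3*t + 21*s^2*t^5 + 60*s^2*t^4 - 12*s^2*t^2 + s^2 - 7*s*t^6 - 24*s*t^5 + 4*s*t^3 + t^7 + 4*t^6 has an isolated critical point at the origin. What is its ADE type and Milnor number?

The Hessian of f at 0 is [[2, 0, 0], [0, 0, 0], [0, 0, 2]] with rank 2, so corank 1. A Groebner basis of the Jacobian ideal J(f) in C{s,t,r} is {s*t/2 + t^4, s*t^2 - s/6 - t^3/3, s^2, r}; counting standard monomials gives mu = 6. Corank 1: A-series; mu = 6 gives A_6.

Type A_{6}, Milnor number mu = 6.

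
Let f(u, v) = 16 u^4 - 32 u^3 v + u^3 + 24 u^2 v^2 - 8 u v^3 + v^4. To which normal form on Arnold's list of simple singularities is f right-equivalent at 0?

The Hessian of f at 0 has rank 0. Corank 2; j^3 = u^3 is a perfect cube, so E-series; the 4-jet and mu = 6 give E_6.

E_6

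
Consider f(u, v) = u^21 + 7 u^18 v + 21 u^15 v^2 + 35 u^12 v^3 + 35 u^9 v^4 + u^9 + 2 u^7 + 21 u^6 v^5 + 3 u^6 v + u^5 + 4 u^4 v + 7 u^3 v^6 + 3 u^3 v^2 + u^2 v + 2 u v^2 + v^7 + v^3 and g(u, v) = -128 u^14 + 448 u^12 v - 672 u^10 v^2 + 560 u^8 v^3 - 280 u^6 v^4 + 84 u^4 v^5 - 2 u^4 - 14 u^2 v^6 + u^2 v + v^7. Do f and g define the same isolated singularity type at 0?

Yes.

The Hessian of f at 0 is [[0, 0], [0, 0]] with rank 0, so corank 2. A Groebner basis of the Jacobian ideal J(f) in C{u,v} is {-u^2/3 + u*v^3 + u*v/3 + 2*v^2/3, u^2/2 + v^4 - v^2/2, u^3 - 3*u*v^2 - 2*v^3, u^2*v + 2*u*v^2 + v^3}; counting standard monomials gives mu = 8. Corank 2; j^3 = v*(u + v)^2 has shape L^2 M (L != M), so D-series; mu = 8 gives D_8. The Hessian of g at 0 is [[0, 0], [0, 0]] with rank 0, so corank 2. A Groebner basis of the Jacobian ideal J(g) in C{u,v} is {u^2/7 + v^6, u^3, u*v}; counting standard monomials gives mu = 8. Corank 2; j^3 = u^2*v has shape L^2 M (L != M), so D-series; mu = 8 gives D_8. Both have type D_8, hence right-equivalent.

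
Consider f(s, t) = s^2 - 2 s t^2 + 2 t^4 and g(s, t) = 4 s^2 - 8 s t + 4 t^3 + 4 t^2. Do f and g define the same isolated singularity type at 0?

No.

The Hessian of f at 0 has rank 1. Corank 1: A-series; mu = 3 gives A_3. The Hessian of g at 0 has rank 1. Corank 1: A-series; mu = 2 gives A_2. f is A_3 but g is A_2, hence not right-equivalent.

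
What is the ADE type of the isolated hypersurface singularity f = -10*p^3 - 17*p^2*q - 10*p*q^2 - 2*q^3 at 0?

D_4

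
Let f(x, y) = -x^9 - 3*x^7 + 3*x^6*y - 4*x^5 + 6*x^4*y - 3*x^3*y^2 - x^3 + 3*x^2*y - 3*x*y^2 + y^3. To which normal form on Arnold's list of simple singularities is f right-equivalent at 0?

E8

The Hessian of f at 0 has rank 0. Corank 2; j^3 = -(x - y)^3 is a perfect cube, so E-series; the 5-jet and mu = 8 give E_8.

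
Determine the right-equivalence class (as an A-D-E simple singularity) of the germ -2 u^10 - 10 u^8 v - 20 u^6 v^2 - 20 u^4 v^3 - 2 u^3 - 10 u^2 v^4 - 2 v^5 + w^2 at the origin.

E_8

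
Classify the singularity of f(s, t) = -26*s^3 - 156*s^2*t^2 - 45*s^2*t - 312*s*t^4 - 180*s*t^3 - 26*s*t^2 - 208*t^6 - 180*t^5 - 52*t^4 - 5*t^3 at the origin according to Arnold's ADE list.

D_4

The Hessian of f at 0 has rank 0. Corank 2; j^3 = -(2*s + t)*(13*s^2 + 16*s*t + 5*t^2) splits into three distinct lines over C (the quadratic factor has nonzero discriminant), so D_4.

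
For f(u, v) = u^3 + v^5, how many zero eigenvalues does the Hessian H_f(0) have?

2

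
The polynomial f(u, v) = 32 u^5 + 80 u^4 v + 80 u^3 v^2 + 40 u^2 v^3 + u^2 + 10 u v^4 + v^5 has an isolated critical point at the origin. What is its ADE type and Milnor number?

Type A4, Milnor number mu = 4.

The Hessian of f at 0 is [[2, 0], [0, 0]] with rank 1, so corank 1. A Groebner basis of the Jacobian ideal J(f) in C{u,v} is {v^4, u}; counting standard monomials gives mu = 4. Corank 1: A-series; mu = 4 gives A_4.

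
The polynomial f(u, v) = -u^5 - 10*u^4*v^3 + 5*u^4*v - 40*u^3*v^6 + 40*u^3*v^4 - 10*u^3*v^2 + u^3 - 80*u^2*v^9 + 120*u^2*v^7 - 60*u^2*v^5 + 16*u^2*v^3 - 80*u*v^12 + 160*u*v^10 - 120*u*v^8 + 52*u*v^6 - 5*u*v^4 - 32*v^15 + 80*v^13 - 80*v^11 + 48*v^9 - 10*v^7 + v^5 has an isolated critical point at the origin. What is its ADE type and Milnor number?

The Hessian of f at 0 is [[0, 0], [0, 0]] with rank 0, so corank 2. A Groebner basis of the Jacobian ideal J(f) in C{u,v} is {u^2/4 + u*v^3, u^2 + v^4, u^3, u^2*v}; counting standard monomials gives mu = 8. Corank 2; j^3 = u^3 is a perfect cube, so E-series; the 5-jet and mu = 8 give E_8.

Type E_{8}, Milnor number mu = 8.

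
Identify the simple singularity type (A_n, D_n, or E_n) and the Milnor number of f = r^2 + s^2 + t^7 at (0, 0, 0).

The Hessian of f at 0 has rank 2. Corank 1: A-series; mu = 6 gives A_6.

Type A_{6}, Milnor number mu = 6.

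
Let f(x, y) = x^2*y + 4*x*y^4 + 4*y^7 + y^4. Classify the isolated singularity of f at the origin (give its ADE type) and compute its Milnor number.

Type D_{5}, Milnor number mu = 5.

The Hessian of f at 0 has rank 0. Corank 2; j^3 = x^2*y has shape L^2 M (L != M), so D-series; mu = 5 gives D_5.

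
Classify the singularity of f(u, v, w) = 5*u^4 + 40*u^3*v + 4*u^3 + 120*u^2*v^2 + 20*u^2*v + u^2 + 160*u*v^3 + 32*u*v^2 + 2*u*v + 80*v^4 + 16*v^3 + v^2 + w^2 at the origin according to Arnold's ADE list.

A3

The Hessian of f at 0 has rank 2. Corank 1: A-series; mu = 3 gives A_3.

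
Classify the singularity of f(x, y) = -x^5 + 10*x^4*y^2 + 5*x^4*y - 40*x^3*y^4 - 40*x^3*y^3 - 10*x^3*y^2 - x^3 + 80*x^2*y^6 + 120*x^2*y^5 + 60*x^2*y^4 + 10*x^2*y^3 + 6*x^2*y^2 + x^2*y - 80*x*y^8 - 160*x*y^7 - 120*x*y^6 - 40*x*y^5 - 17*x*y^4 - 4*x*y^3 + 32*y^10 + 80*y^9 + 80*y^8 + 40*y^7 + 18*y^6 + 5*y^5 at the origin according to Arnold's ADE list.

D6

The Hessian of f at 0 is [[0, 0], [0, 0]] with rank 0, so corank 2. A Groebner basis of the Jacobian ideal J(f) in C{x,y} is {x^3, x^2*y, 2*x^2 + x*y^2, 5*x^2/2 - x*y/2 + y^3}; counting standard monomials gives mu = 6. Corank 2; j^3 = -x^2*(x - y) has shape L^2 M (L != M), so D-series; mu = 6 gives D_6.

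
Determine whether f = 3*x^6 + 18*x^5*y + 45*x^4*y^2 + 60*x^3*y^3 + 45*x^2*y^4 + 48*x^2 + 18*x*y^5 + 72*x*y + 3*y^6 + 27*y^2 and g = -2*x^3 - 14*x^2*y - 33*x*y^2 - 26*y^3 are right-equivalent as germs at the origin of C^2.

The Hessian of f at 0 has rank 1. Corank 1: A-series; mu = 5 gives A_5. The Hessian of g at 0 has rank 0. Corank 2; j^3 = -(x + 2*y)*(2*x^2 + 10*x*y + 13*y^2) splits into three distinct lines over C (the quadratic factor has nonzero discriminant), so D_4. f is A_5 but g is D_4, hence not right-equivalent.

No.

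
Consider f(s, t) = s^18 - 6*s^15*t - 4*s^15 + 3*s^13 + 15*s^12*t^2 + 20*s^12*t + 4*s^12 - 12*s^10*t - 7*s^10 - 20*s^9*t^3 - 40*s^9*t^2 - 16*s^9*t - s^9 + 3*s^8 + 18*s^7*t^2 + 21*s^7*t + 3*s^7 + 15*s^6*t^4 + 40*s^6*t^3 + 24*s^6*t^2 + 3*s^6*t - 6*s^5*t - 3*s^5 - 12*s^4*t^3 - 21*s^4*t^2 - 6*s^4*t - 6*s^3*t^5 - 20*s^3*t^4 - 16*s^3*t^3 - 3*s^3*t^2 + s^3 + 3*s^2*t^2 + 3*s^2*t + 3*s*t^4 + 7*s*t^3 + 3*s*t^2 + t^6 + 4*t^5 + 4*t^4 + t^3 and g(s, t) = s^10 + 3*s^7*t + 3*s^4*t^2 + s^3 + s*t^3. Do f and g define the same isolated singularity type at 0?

The Hessian of f at 0 has rank 0. Corank 2; j^3 = (s + t)^3 is a perfect cube, so E-series; the 4-jet and mu = 7 give E_7. The Hessian of g at 0 has rank 0. Corank 2; j^3 = s^3 is a perfect cube, so E-series; the 4-jet and mu = 7 give E_7. Both have type E_7, hence right-equivalent.

Yes.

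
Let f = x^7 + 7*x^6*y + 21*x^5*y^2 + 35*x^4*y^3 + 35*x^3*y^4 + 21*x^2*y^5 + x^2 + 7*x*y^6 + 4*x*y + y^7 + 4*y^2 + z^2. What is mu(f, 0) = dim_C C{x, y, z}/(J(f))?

6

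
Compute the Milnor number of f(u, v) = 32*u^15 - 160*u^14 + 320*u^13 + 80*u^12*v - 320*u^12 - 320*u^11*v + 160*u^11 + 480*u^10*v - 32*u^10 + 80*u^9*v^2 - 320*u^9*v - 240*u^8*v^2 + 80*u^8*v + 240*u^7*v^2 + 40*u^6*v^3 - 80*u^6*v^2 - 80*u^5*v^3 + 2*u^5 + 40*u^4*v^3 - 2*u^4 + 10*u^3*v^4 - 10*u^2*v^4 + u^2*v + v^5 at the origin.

The Hessian of f at 0 has rank 0. Corank 2; j^3 = u^2*v has shape L^2 M (L != M), so D-series; mu = 6 gives D_6.

6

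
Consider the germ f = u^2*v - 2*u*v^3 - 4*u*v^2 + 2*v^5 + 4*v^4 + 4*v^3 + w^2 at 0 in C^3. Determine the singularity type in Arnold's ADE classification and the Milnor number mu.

Type D_{6}, Milnor number mu = 6.

The Hessian of f at 0 has rank 1. Corank 2; j^3 = v*(u - 2*v)^2 has shape L^2 M (L != M), so D-series; mu = 6 gives D_6.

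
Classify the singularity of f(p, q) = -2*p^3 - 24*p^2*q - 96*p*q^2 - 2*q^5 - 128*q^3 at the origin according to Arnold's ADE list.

E_{8}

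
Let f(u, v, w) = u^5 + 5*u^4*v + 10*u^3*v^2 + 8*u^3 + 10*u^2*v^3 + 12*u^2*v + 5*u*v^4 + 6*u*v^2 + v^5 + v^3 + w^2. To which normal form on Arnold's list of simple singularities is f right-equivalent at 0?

E_{8}

The Hessian of f at 0 has rank 1. Corank 2; j^3 = (2*u + v)^3 is a perfect cube, so E-series; the 5-jet and mu = 8 give E_8.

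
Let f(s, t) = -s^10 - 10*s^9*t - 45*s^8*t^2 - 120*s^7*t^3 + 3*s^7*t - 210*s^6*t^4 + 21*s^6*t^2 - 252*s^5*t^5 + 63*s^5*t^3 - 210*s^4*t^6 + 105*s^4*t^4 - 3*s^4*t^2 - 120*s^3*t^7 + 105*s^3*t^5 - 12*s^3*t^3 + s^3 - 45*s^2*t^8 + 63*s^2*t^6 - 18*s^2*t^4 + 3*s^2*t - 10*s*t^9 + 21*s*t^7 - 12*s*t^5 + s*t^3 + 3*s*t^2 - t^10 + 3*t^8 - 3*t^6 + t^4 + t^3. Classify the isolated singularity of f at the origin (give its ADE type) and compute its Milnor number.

Type E_{7}, Milnor number mu = 7.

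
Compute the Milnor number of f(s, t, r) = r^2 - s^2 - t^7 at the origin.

6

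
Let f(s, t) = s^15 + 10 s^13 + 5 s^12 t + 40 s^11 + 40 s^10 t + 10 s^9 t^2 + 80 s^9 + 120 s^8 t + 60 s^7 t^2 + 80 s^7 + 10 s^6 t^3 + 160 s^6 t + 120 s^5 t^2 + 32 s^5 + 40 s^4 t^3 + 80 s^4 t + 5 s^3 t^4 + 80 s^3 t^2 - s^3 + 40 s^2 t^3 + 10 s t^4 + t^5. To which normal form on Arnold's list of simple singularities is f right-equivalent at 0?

E_8

The Hessian of f at 0 is [[0, 0], [0, 0]] with rank 0, so corank 2. A Groebner basis of the Jacobian ideal J(f) in C{s,t} is {t^5, s*t^3 + t^4/8, s^2}; counting standard monomials gives mu = 8. Corank 2; j^3 = -s^3 is a perfect cube, so E-series; the 5-jet and mu = 8 give E_8.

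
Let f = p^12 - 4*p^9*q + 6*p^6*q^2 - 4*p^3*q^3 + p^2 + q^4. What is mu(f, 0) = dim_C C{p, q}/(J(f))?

3

The Hessian of f at 0 has rank 1. Corank 1: A-series; mu = 3 gives A_3.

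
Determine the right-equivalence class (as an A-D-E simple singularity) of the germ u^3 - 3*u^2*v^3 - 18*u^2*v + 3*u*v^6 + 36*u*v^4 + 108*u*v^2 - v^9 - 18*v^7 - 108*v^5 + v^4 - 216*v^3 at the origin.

The Hessian of f at 0 has rank 0. Corank 2; j^3 = (u - 6*v)^3 is a perfect cube, so E-series; the 4-jet and mu = 6 give E_6.

E_{6}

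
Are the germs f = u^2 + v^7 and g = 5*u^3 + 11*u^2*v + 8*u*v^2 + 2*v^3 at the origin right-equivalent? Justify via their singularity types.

No.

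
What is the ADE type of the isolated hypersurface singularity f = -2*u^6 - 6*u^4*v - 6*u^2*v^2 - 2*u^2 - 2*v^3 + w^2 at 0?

The Hessian of f at 0 is [[-4, 0, 0], [0, 0, 0], [0, 0, 2]] with rank 2, so corank 1. A Groebner basis of the Jacobian ideal J(f) in C{u,v,w} is {v^2, u, w}; counting standard monomials gives mu = 2. Corank 1: A-series; mu = 2 gives A_2.

A2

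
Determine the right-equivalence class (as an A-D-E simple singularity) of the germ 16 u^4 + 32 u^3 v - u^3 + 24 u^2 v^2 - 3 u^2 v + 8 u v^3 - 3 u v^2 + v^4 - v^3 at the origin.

E_{6}

The Hessian of f at 0 has rank 0. Corank 2; j^3 = -(u + v)^3 is a perfect cube, so E-series; the 4-jet and mu = 6 give E_6.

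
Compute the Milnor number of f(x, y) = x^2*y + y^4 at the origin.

5

The Hessian of f at 0 has rank 0. Corank 2; j^3 = x^2*y has shape L^2 M (L != M), so D-series; mu = 5 gives D_5.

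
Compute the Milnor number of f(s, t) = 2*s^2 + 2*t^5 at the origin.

4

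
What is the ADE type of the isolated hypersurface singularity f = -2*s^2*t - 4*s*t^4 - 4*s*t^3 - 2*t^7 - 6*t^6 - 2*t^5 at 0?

D_7

The Hessian of f at 0 has rank 0. Corank 2; j^3 = -2*s^2*t has shape L^2 M (L != M), so D-series; mu = 7 gives D_7.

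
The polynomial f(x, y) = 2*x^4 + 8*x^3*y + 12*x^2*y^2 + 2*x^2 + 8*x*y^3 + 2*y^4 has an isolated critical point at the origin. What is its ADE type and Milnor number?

Type A3, Milnor number mu = 3.

The Hessian of f at 0 has rank 1. Corank 1: A-series; mu = 3 gives A_3.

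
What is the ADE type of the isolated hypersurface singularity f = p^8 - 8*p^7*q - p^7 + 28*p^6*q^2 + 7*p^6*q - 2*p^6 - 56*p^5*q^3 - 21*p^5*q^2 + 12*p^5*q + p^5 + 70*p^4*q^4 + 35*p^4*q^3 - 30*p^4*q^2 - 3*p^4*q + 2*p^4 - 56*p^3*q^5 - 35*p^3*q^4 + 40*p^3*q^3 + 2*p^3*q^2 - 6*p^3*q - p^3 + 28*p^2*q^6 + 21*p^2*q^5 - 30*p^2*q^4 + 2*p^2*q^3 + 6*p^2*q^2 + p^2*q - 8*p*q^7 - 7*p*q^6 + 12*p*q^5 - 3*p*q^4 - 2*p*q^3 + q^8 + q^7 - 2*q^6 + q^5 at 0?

D9

The Hessian of f at 0 is [[0, 0], [0, 0]] with rank 0, so corank 2. A Groebner basis of the Jacobian ideal J(f) in C{p,q} is {p^2*q^2 - 8*p^2*q/7 - 9*p^2/35 + 48*p*q^2/35 + 13*p*q/35 - 13*q^3/35, -32*p^2*q/7 - 29*p^2/35 + p*q^3 + 143*p*q^2/35 + 38*p*q/35 - 38*q^3/35, -86*p^2*q/7 - 74*p^2/35 + 348*p*q^2/35 + 103*p*q/35 + q^4 - 103*q^3/35, p^3 - 11*p^2*q/7 - 3*p^2/7 + 9*p*q^2/7 + 2*p*q/7 - 2*q^3/7}; counting standard monomials gives mu = 9. Corank 2; j^3 = -p^2*(p - q) has shape L^2 M (L != M), so D-series; mu = 9 gives D_9.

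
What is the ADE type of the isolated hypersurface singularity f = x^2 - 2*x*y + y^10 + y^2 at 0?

A9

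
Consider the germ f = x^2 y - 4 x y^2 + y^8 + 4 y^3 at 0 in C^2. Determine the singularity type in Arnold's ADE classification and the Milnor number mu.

Type D_{9}, Milnor number mu = 9.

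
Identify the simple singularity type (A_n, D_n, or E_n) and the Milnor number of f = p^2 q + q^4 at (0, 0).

Type D_{5}, Milnor number mu = 5.

The Hessian of f at 0 has rank 0. Corank 2; j^3 = p^2*q has shape L^2 M (L != M), so D-series; mu = 5 gives D_5.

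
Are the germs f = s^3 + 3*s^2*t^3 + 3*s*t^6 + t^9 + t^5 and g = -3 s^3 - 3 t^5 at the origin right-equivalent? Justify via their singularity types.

The Hessian of f at 0 has rank 0. Corank 2; j^3 = s^3 is a perfect cube, so E-series; the 5-jet and mu = 8 give E_8. The Hessian of g at 0 has rank 0. Corank 2; j^3 = -3*s^3 is a perfect cube, so E-series; the 5-jet and mu = 8 give E_8. Both have type E_8, hence right-equivalent.

Yes.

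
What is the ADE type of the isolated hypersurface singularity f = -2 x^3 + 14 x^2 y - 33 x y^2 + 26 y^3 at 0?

D_4

The Hessian of f at 0 is [[0, 0], [0, 0]] with rank 0, so corank 2. A Groebner basis of the Jacobian ideal J(f) in C{x,y} is {y^3, x^2 - 3*y^2/2, x*y - 3*y^2/2}; counting standard monomials gives mu = 4. Corank 2; j^3 = -(x - 2*y)*(2*x^2 - 10*x*y + 13*y^2) splits into three distinct lines over C (the quadratic factor has nonzero discriminant), so D_4.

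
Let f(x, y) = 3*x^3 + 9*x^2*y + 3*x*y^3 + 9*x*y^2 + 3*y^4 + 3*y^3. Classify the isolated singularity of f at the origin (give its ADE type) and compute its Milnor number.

Type E7, Milnor number mu = 7.

The Hessian of f at 0 is [[0, 0], [0, 0]] with rank 0, so corank 2. A Groebner basis of the Jacobian ideal J(f) in C{x,y} is {x^3 + 3*x^2*y + 6*x^2 + 12*x*y + 6*y^2, -3*x^2 + x*y^2 - 6*x*y - 3*y^2, 3*x^2 + 6*x*y + y^3 + 3*y^2}; counting standard monomials gives mu = 7. Corank 2; j^3 = 3*(x + y)^3 is a perfect cube, so E-series; the 4-jet and mu = 7 give E_7.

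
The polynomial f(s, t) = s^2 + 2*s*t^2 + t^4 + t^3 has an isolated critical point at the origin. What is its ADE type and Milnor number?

Type A_{2}, Milnor number mu = 2.

The Hessian of f at 0 has rank 1. Corank 1: A-series; mu = 2 gives A_2.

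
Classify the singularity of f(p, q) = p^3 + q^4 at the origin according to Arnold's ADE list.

E_6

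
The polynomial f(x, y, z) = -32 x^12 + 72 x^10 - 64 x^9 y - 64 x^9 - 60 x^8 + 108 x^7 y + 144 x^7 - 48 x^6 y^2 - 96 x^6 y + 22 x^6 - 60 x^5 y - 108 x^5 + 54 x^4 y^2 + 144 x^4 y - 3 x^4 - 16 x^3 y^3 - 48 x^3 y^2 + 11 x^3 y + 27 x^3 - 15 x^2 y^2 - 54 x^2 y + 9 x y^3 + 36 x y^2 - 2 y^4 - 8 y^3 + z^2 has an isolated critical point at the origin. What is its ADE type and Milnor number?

The Hessian of f at 0 has rank 1. Corank 2; j^3 = (3*x - 2*y)^3 is a perfect cube, so E-series; the 4-jet and mu = 7 give E_7.

Type E_7, Milnor number mu = 7.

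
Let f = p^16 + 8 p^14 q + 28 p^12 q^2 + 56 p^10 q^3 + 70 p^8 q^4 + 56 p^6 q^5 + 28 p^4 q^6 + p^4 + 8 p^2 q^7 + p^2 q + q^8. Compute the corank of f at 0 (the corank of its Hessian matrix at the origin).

2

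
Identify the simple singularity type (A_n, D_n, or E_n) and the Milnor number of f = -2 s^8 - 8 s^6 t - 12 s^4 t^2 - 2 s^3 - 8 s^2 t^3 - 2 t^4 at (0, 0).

The Hessian of f at 0 has rank 0. Corank 2; j^3 = -2*s^3 is a perfect cube, so E-series; the 4-jet and mu = 6 give E_6.

Type E6, Milnor number mu = 6.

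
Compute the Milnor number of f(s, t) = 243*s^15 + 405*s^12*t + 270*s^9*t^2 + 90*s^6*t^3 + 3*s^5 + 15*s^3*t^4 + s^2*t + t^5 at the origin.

The Hessian of f at 0 has rank 0. Corank 2; j^3 = s^2*t has shape L^2 M (L != M), so D-series; mu = 6 gives D_6.

6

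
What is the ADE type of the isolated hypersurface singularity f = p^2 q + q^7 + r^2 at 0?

D8

The Hessian of f at 0 has rank 1. Corank 2; j^3 = p^2*q has shape L^2 M (L != M), so D-series; mu = 8 gives D_8.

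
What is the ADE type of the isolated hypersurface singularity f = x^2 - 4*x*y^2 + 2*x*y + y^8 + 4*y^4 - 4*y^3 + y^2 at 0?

A_{7}

The Hessian of f at 0 has rank 1. Corank 1: A-series; mu = 7 gives A_7.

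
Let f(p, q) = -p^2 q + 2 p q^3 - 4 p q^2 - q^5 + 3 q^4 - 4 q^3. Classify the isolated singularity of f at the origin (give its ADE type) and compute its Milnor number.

Type D5, Milnor number mu = 5.

The Hessian of f at 0 has rank 0. Corank 2; j^3 = -q*(p + 2*q)^2 has shape L^2 M (L != M), so D-series; mu = 5 gives D_5.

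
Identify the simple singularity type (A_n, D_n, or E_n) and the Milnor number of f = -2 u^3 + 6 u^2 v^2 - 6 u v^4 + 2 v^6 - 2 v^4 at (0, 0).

Type E6, Milnor number mu = 6.

The Hessian of f at 0 has rank 0. Corank 2; j^3 = -2*u^3 is a perfect cube, so E-series; the 4-jet and mu = 6 give E_6.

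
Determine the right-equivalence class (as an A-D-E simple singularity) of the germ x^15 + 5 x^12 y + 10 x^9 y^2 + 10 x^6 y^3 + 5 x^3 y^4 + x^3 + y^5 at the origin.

E_{8}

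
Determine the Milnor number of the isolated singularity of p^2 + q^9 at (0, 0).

8

The Hessian of f at 0 has rank 1. Corank 1: A-series; mu = 8 gives A_8.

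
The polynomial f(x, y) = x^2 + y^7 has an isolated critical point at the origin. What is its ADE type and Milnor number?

Type A_6, Milnor number mu = 6.

The Hessian of f at 0 is [[2, 0], [0, 0]] with rank 1, so corank 1. A Groebner basis of the Jacobian ideal J(f) in C{x,y} is {y^6, x}; counting standard monomials gives mu = 6. Corank 1: A-series; mu = 6 gives A_6.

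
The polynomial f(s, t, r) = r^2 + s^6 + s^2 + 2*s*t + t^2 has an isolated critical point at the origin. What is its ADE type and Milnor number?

Type A_{5}, Milnor number mu = 5.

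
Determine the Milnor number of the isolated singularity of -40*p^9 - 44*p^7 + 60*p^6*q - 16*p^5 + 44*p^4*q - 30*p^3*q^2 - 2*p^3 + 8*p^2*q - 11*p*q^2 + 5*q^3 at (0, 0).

4

The Hessian of f at 0 is [[0, 0], [0, 0]] with rank 0, so corank 2. A Groebner basis of the Jacobian ideal J(f) in C{p,q} is {q^3, p^2 + q^2/2, p*q - q^2/2}; counting standard monomials gives mu = 4. Corank 2; j^3 = -(p - q)*(2*p^2 - 6*p*q + 5*q^2) splits into three distinct lines over C (the quadratic factor has nonzero discriminant), so D_4.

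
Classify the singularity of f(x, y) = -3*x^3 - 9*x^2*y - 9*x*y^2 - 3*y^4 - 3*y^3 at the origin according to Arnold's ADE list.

The Hessian of f at 0 is [[0, 0], [0, 0]] with rank 0, so corank 2. A Groebner basis of the Jacobian ideal J(f) in C{x,y} is {y^3, x^2 + 2*x*y + y^2}; counting standard monomials gives mu = 6. Corank 2; j^3 = -3*(x + y)^3 is a perfect cube, so E-series; the 4-jet and mu = 6 give E_6.

E_{6}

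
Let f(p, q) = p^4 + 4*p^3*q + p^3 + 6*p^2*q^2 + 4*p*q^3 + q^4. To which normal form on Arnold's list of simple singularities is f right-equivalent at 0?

The Hessian of f at 0 has rank 0. Corank 2; j^3 = p^3 is a perfect cube, so E-series; the 4-jet and mu = 6 give E_6.

E6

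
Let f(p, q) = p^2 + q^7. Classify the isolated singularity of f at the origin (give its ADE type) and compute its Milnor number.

Type A_6, Milnor number mu = 6.

The Hessian of f at 0 has rank 1. Corank 1: A-series; mu = 6 gives A_6.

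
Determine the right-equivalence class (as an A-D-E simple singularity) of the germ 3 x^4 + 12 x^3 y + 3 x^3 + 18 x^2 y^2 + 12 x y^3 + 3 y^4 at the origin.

The Hessian of f at 0 has rank 0. Corank 2; j^3 = 3*x^3 is a perfect cube, so E-series; the 4-jet and mu = 6 give E_6.

E_6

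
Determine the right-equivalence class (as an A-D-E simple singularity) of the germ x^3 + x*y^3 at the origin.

E7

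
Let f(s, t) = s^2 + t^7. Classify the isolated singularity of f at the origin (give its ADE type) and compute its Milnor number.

Type A6, Milnor number mu = 6.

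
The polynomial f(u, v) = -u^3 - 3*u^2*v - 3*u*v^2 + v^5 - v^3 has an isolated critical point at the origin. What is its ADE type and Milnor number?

Type E_{8}, Milnor number mu = 8.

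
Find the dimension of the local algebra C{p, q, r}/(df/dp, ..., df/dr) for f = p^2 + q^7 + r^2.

6

The Hessian of f at 0 has rank 2. Corank 1: A-series; mu = 6 gives A_6.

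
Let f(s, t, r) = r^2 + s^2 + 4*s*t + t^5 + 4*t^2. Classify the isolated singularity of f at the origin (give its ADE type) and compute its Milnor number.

Type A4, Milnor number mu = 4.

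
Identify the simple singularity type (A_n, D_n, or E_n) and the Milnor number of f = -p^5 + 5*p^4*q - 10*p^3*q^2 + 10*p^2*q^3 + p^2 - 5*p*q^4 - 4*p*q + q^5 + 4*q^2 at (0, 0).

The Hessian of f at 0 has rank 1. Corank 1: A-series; mu = 4 gives A_4.

Type A4, Milnor number mu = 4.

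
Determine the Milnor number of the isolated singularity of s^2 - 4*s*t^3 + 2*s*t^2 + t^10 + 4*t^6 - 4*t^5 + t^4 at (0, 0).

The Hessian of f at 0 is [[2, 0], [0, 0]] with rank 1, so corank 1. A Groebner basis of the Jacobian ideal J(f) in C{s,t} is {s^4 + s^3/12 - s^2*t/8 - 5*s^2/48 - 7*s*t^2/48 - s*t/48 - s/96 - t^2/96, s^3*t + s^3/2 - s^2*t/2 - 3*s^2/8 - s*t^2/2 - s*t/16 - s/32 - t^2/32, s^3/3 + s^2*t^2 + s^2*t/2 + s^2/3 + 5*s*t^2/12 + s*t/24 + s/48 + t^2/48, -s/2 + t^3 - t^2/2}; counting standard monomials gives mu = 9. Corank 1: A-series; mu = 9 gives A_9.

9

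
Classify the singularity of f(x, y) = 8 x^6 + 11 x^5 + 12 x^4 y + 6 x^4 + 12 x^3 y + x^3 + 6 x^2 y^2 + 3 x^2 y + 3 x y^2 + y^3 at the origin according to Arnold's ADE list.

The Hessian of f at 0 has rank 0. Corank 2; j^3 = (x + y)^3 is a perfect cube, so E-series; the 5-jet and mu = 8 give E_8.

E8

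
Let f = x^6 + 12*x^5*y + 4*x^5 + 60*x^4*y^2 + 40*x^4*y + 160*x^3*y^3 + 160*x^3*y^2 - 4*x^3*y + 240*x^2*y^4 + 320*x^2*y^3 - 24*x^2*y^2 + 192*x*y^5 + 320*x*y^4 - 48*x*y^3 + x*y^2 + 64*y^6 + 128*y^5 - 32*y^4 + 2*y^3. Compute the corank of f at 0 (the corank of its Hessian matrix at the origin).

Hessian at 0 has rank 0.

2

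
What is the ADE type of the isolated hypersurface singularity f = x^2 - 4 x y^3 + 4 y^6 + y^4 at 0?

The Hessian of f at 0 is [[2, 0], [0, 0]] with rank 1, so corank 1. A Groebner basis of the Jacobian ideal J(f) in C{x,y} is {y^3, x}; counting standard monomials gives mu = 3. Corank 1: A-series; mu = 3 gives A_3.

A_{3}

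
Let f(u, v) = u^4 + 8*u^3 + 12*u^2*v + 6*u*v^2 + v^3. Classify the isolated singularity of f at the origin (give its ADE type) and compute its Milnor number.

Type E_6, Milnor number mu = 6.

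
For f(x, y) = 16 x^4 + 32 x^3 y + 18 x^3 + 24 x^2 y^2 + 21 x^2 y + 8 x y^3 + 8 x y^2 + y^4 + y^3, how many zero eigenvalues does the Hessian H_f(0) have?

2

Hessian at 0 has rank 0.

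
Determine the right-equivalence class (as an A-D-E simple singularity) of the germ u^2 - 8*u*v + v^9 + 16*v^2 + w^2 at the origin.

The Hessian of f at 0 is [[2, -8, 0], [-8, 32, 0], [0, 0, 2]] with rank 2, so corank 1. A Groebner basis of the Jacobian ideal J(f) in C{u,v,w} is {v^8, u - 4*v, w}; counting standard monomials gives mu = 8. Corank 1: A-series; mu = 8 gives A_8.

A_8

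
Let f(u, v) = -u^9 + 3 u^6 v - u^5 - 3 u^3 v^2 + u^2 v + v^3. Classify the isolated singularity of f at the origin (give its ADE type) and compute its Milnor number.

The Hessian of f at 0 has rank 0. Corank 2; j^3 = v*(u^2 + v^2) splits into three distinct lines over C (the quadratic factor has nonzero discriminant), so D_4.

Type D_{4}, Milnor number mu = 4.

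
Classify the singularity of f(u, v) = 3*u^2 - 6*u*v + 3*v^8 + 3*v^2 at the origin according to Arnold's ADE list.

The Hessian of f at 0 has rank 1. Corank 1: A-series; mu = 7 gives A_7.

A7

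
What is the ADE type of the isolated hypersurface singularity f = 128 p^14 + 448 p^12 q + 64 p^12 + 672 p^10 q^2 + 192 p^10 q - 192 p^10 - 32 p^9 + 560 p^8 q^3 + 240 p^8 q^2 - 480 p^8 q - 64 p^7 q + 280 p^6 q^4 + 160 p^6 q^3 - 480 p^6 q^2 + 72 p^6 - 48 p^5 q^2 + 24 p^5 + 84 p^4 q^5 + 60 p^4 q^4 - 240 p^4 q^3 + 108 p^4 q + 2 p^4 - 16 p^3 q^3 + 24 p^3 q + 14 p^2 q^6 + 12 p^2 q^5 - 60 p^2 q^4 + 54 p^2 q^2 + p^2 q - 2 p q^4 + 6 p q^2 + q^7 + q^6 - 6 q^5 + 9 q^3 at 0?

D_7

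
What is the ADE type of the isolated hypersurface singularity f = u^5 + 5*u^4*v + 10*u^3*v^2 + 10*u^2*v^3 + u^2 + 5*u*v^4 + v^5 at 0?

A_{4}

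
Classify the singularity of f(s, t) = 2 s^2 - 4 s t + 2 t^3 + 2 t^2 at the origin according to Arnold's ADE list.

A_{2}

The Hessian of f at 0 is [[4, -4], [-4, 4]] with rank 1, so corank 1. A Groebner basis of the Jacobian ideal J(f) in C{s,t} is {t^2, s - t}; counting standard monomials gives mu = 2. Corank 1: A-series; mu = 2 gives A_2.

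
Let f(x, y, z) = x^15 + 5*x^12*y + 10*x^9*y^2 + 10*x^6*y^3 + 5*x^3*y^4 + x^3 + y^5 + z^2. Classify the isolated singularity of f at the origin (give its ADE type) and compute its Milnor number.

Type E8, Milnor number mu = 8.

The Hessian of f at 0 has rank 1. Corank 2; j^3 = x^3 is a perfect cube, so E-series; the 5-jet and mu = 8 give E_8.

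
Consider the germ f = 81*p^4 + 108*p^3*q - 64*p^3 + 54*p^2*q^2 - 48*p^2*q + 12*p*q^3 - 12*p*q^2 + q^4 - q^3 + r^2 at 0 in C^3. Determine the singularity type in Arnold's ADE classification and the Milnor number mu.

Type E_6, Milnor number mu = 6.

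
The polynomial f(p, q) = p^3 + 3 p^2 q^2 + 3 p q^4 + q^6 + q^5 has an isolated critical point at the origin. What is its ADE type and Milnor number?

Type E_8, Milnor number mu = 8.

The Hessian of f at 0 has rank 0. Corank 2; j^3 = p^3 is a perfect cube, so E-series; the 5-jet and mu = 8 give E_8.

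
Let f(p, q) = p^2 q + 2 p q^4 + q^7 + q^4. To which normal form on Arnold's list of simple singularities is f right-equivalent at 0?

D5

The Hessian of f at 0 is [[0, 0], [0, 0]] with rank 0, so corank 2. A Groebner basis of the Jacobian ideal J(f) in C{p,q} is {p^3, p^2/4 + q^3, p*q}; counting standard monomials gives mu = 5. Corank 2; j^3 = p^2*q has shape L^2 M (L != M), so D-series; mu = 5 gives D_5.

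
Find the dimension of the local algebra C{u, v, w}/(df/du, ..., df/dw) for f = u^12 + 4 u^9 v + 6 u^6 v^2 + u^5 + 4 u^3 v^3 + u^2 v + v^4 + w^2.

5

The Hessian of f at 0 is [[0, 0, 0], [0, 0, 0], [0, 0, 2]] with rank 1, so corank 2. A Groebner basis of the Jacobian ideal J(f) in C{u,v,w} is {u^3, u^2/4 + v^3, u*v, w}; counting standard monomials gives mu = 5. Corank 2; j^3 = u^2*v has shape L^2 M (L != M), so D-series; mu = 5 gives D_5.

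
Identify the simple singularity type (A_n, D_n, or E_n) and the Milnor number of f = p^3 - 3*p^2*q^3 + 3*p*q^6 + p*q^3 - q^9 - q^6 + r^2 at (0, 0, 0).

Type E7, Milnor number mu = 7.

The Hessian of f at 0 has rank 1. Corank 2; j^3 = p^3 is a perfect cube, so E-series; the 4-jet and mu = 7 give E_7.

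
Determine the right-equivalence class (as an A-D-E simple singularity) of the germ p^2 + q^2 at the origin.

The Hessian of f at 0 is [[2, 0], [0, 2]] with rank 2, so corank 0. A Groebner basis of the Jacobian ideal J(f) in C{p,q} is {p, q}; counting standard monomials gives mu = 1. Corank 0: nondegenerate Morse point, so A_1.

A_1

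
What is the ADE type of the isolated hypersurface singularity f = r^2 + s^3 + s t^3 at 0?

E_7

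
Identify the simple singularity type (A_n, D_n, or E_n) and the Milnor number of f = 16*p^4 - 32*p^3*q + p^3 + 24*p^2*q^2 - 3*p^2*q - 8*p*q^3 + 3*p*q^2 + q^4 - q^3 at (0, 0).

Type E_6, Milnor number mu = 6.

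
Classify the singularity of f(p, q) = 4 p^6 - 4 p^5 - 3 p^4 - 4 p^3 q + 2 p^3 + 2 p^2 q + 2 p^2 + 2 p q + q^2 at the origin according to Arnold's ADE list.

The Hessian of f at 0 has rank 2. Corank 0: nondegenerate Morse point, so A_1.

A_{1}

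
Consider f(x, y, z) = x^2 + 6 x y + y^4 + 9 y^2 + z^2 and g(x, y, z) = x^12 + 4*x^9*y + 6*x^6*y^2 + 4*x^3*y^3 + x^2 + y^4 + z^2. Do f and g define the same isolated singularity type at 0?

Yes.

The Hessian of f at 0 is [[2, 6, 0], [6, 18, 0], [0, 0, 2]] with rank 2, so corank 1. A Groebner basis of the Jacobian ideal J(f) in C{x,y,z} is {y^3, x + 3*y, z}; counting standard monomials gives mu = 3. Corank 1: A-series; mu = 3 gives A_3. The Hessian of g at 0 is [[2, 0, 0], [0, 0, 0], [0, 0, 2]] with rank 2, so corank 1. A Groebner basis of the Jacobian ideal J(g) in C{x,y,z} is {y^3, x, z}; counting standard monomials gives mu = 3. Corank 1: A-series; mu = 3 gives A_3. Both have type A_3, hence right-equivalent.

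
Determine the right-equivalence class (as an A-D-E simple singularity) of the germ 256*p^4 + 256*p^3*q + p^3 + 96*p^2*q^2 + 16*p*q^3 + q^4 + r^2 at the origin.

E6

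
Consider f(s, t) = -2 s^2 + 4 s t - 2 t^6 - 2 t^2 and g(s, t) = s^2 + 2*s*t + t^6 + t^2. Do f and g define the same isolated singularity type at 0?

Yes.

The Hessian of f at 0 has rank 1. Corank 1: A-series; mu = 5 gives A_5. The Hessian of g at 0 has rank 1. Corank 1: A-series; mu = 5 gives A_5. Both have type A_5, hence right-equivalent.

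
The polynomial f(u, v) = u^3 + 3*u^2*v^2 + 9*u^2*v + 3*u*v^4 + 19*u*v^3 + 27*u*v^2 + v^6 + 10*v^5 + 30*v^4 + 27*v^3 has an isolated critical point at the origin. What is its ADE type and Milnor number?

Type E7, Milnor number mu = 7.

The Hessian of f at 0 is [[0, 0], [0, 0]] with rank 0, so corank 2. A Groebner basis of the Jacobian ideal J(f) in C{u,v} is {-u^2 - 6*u*v + v^4 - v^3/3 - 9*v^2, u^3 + 24*u^2 + 144*u*v + 35*v^3 + 216*v^2, u^2*v - 17*u^2/3 - 34*u*v - 98*v^3/9 - 51*v^2, u^2 + u*v^2 + 6*u*v + 10*v^3/3 + 9*v^2}; counting standard monomials gives mu = 7. Corank 2; j^3 = (u + 3*v)^3 is a perfect cube, so E-series; the 4-jet and mu = 7 give E_7.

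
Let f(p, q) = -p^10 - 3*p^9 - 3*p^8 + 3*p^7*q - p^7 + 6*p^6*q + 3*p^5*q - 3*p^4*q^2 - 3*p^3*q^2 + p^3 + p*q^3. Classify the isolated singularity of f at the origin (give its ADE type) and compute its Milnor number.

Type E_7, Milnor number mu = 7.

The Hessian of f at 0 is [[0, 0], [0, 0]] with rank 0, so corank 2. A Groebner basis of the Jacobian ideal J(f) in C{p,q} is {p^3, p*q^2, 3*p^2 + q^3}; counting standard monomials gives mu = 7. Corank 2; j^3 = p^3 is a perfect cube, so E-series; the 4-jet and mu = 7 give E_7.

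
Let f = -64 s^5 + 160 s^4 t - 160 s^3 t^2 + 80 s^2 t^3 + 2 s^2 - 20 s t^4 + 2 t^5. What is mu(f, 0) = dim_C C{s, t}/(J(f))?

4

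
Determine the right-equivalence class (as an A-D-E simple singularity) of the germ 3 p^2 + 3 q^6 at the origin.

A5

The Hessian of f at 0 is [[6, 0], [0, 0]] with rank 1, so corank 1. A Groebner basis of the Jacobian ideal J(f) in C{p,q} is {q^5, p}; counting standard monomials gives mu = 5. Corank 1: A-series; mu = 5 gives A_5.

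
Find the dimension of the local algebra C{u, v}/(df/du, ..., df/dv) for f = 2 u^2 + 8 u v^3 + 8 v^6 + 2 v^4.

The Hessian of f at 0 has rank 1. Corank 1: A-series; mu = 3 gives A_3.

3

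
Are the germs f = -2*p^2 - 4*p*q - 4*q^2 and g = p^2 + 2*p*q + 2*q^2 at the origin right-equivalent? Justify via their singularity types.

Yes.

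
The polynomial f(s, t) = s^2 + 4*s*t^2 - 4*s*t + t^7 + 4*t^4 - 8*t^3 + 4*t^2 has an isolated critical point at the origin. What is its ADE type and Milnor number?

Type A_{6}, Milnor number mu = 6.

The Hessian of f at 0 has rank 1. Corank 1: A-series; mu = 6 gives A_6.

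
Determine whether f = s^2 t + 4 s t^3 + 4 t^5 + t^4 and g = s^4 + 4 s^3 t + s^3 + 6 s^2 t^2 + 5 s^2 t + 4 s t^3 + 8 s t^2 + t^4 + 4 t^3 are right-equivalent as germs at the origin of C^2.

Yes.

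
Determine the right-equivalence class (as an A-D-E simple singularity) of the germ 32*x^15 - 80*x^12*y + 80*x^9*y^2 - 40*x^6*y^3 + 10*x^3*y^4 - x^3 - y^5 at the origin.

The Hessian of f at 0 is [[0, 0], [0, 0]] with rank 0, so corank 2. A Groebner basis of the Jacobian ideal J(f) in C{x,y} is {y^4, x^2}; counting standard monomials gives mu = 8. Corank 2; j^3 = -x^3 is a perfect cube, so E-series; the 5-jet and mu = 8 give E_8.

E8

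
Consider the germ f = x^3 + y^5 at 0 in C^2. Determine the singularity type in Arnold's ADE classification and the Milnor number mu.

Type E_8, Milnor number mu = 8.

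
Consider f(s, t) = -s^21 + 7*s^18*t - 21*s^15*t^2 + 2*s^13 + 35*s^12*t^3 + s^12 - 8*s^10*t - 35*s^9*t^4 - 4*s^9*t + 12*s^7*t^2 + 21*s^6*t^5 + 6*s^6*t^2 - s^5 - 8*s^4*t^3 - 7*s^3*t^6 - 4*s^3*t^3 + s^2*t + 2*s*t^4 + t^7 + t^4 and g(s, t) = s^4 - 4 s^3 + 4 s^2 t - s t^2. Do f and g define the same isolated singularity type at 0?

The Hessian of f at 0 has rank 0. Corank 2; j^3 = s^2*t has shape L^2 M (L != M), so D-series; mu = 5 gives D_5. The Hessian of g at 0 has rank 0. Corank 2; j^3 = -s*(2*s - t)^2 has shape L^2 M (L != M), so D-series; mu = 5 gives D_5. Both have type D_5, hence right-equivalent.

Yes.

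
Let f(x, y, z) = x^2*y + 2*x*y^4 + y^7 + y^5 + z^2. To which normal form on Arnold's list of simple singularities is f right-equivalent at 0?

D_{6}

The Hessian of f at 0 is [[0, 0, 0], [0, 0, 0], [0, 0, 2]] with rank 1, so corank 2. A Groebner basis of the Jacobian ideal J(f) in C{x,y,z} is {x*y + y^4, x*y^2, x^2 - 5*x*y, z}; counting standard monomials gives mu = 6. Corank 2; j^3 = x^2*y has shape L^2 M (L != M), so D-series; mu = 6 gives D_6.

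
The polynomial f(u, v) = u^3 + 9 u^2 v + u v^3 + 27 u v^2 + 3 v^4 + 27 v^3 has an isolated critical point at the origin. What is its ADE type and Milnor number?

Type E_7, Milnor number mu = 7.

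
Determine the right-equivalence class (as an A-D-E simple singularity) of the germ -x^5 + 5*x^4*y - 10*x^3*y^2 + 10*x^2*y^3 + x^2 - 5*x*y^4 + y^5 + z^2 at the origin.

The Hessian of f at 0 has rank 2. Corank 1: A-series; mu = 4 gives A_4.

A_4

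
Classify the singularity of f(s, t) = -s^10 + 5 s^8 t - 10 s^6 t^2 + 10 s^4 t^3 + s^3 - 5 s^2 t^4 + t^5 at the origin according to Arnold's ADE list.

E_{8}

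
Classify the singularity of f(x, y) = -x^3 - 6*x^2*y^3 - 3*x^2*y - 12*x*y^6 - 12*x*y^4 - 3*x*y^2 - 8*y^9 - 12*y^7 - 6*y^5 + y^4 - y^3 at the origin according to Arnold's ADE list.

E_{6}

The Hessian of f at 0 is [[0, 0], [0, 0]] with rank 0, so corank 2. A Groebner basis of the Jacobian ideal J(f) in C{x,y} is {y^3, x^2 + 2*x*y + y^2}; counting standard monomials gives mu = 6. Corank 2; j^3 = -(x + y)^3 is a perfect cube, so E-series; the 4-jet and mu = 6 give E_6.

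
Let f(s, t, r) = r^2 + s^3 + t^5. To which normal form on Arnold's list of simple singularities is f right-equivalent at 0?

E8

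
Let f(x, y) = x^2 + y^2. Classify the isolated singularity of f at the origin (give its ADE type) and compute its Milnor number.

The Hessian of f at 0 has rank 2. Corank 0: nondegenerate Morse point, so A_1.

Type A_{1}, Milnor number mu = 1.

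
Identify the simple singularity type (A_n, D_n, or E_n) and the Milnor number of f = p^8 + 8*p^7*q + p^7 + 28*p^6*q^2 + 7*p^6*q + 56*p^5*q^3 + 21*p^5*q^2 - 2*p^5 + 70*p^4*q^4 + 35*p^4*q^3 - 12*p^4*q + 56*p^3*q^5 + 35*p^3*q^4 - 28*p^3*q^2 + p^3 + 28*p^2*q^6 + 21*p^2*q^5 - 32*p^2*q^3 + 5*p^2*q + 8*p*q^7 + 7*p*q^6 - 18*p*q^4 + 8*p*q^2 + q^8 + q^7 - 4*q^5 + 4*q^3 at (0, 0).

Type D_{9}, Milnor number mu = 9.

The Hessian of f at 0 has rank 0. Corank 2; j^3 = (p + q)*(p + 2*q)^2 has shape L^2 M (L != M), so D-series; mu = 9 gives D_9.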